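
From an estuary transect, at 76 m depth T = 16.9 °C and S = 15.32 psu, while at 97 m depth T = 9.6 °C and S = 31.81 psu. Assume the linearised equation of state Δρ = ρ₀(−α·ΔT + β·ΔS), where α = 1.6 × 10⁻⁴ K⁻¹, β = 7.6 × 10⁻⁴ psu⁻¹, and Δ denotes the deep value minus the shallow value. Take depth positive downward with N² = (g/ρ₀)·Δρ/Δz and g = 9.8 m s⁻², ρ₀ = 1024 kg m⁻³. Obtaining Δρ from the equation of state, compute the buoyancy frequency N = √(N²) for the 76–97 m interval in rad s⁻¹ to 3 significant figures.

ΔT = -7.3 K, ΔS = +16.49 psu (deep − shallow).
Δρ/ρ₀ = −αΔT + βΔS = 1.168 × 10⁻³ + 0.0125324 = 0.0137004, so Δρ ≈ 14.03 kg m⁻³.
N² = (g/ρ₀)·Δρ/Δz = g·(Δρ/ρ₀)/Δz = 9.8 × 0.0137004 / 21 = 6.3935 × 10⁻³ s⁻².
N = √(6.3935 × 10⁻³) = 0.079959 rad s⁻¹ ≈ 0.0800 rad s⁻¹.

0.0800 rad s⁻¹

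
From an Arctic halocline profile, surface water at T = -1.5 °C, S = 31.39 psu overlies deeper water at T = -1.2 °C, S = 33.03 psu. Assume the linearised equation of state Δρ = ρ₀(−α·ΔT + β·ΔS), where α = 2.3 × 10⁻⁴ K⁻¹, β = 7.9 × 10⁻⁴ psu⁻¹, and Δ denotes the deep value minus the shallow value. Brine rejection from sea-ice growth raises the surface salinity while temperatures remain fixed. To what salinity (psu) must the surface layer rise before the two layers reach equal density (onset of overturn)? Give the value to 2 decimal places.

32.94 psu

Neutral buoyancy requires −α(T_deep − T_surf) + β(S_deep − S_surf′) = 0.
S_surf′ = S_deep − (α/β)·ΔT = 33.03 − (2.3 × 10⁻⁴/7.9 × 10⁻⁴)·(+0.3) = 32.9427 psu.
Increase required: 32.9427 − 31.39 = 1.5527 psu.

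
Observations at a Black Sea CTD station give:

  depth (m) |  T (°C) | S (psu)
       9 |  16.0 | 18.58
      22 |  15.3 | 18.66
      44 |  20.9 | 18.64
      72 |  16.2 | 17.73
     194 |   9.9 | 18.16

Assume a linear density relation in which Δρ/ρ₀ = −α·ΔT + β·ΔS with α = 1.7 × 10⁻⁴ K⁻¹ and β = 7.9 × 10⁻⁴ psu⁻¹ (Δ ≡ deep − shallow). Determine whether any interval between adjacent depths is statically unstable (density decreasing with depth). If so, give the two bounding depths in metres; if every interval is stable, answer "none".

Evaluate Δρ/ρ₀ = −αΔT + βΔS across each adjacent pair:
  9–22 m: −αΔT+βΔS = −(1.7 × 10⁻⁴)(-0.7)+(7.9 × 10⁻⁴)(+0.08) = 1.8 × 10⁻⁴ → stable
  22–44 m: −αΔT+βΔS = −(1.7 × 10⁻⁴)(+5.6)+(7.9 × 10⁻⁴)(-0.02) = -9.7 × 10⁻⁴ → UNSTABLE
  44–72 m: −αΔT+βΔS = −(1.7 × 10⁻⁴)(-4.7)+(7.9 × 10⁻⁴)(-0.91) = 8.0 × 10⁻⁵ → stable
  72–194 m: −αΔT+βΔS = −(1.7 × 10⁻⁴)(-6.3)+(7.9 × 10⁻⁴)(+0.43) = 1.4 × 10⁻³ → stable
The 22–44 m interval has Δρ < 0: lighter water underlies denser water.

22–44 m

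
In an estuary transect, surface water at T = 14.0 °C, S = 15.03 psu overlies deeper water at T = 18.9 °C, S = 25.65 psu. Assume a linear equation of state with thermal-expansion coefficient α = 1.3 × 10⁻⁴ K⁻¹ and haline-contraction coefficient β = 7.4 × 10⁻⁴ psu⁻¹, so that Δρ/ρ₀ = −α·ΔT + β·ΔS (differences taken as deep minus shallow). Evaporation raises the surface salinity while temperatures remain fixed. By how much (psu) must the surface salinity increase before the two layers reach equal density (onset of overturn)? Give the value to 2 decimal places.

9.76 psu

Neutral buoyancy requires −α(T_deep − T_surf) + β(S_deep − S_surf′) = 0.
S_surf′ = S_deep − (α/β)·ΔT = 25.65 − (1.3 × 10⁻⁴/7.4 × 10⁻⁴)·(+4.9) = 24.7892 psu.
Increase required: 24.7892 − 15.03 = 9.7592 psu.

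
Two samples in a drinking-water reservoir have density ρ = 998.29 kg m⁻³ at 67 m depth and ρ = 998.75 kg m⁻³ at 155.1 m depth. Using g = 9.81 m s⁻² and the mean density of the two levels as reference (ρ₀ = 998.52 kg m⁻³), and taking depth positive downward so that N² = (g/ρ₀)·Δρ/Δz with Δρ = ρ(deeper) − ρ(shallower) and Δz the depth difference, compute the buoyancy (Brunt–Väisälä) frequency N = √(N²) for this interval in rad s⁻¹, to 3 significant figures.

Δρ = 998.75 − 998.29 = 0.46 kg m⁻³ over Δz = 155.1 − 67 = 88.1 m.
N² = (9.81/998.52) × (0.46/88.1) = 5.1297 × 10⁻⁵ s⁻².
N = √(5.1297 × 10⁻⁵) = 7.1622 × 10⁻³ rad s⁻¹ ≈ 7.16 × 10⁻³ rad s⁻¹.

7.16 × 10⁻³ rad s⁻¹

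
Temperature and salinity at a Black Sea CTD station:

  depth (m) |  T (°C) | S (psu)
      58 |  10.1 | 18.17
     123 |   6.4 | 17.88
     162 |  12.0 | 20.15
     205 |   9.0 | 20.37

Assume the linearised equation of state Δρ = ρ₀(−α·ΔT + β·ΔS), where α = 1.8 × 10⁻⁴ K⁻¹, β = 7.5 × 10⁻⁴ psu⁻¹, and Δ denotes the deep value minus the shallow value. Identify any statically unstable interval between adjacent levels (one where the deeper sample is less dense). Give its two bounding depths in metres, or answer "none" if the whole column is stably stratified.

Evaluate Δρ/ρ₀ = −αΔT + βΔS across each adjacent pair:
  58–123 m: −αΔT+βΔS = −(1.8 × 10⁻⁴)(-3.7)+(7.5 × 10⁻⁴)(-0.29) = 4.5 × 10⁻⁴ → stable
  123–162 m: −αΔT+βΔS = −(1.8 × 10⁻⁴)(+5.6)+(7.5 × 10⁻⁴)(+2.27) = 6.9 × 10⁻⁴ → stable
  162–205 m: −αΔT+βΔS = −(1.8 × 10⁻⁴)(-3.0)+(7.5 × 10⁻⁴)(+0.22) = 7.1 × 10⁻⁴ → stable
Every interval has Δρ > 0: the column is stably stratified throughout.

none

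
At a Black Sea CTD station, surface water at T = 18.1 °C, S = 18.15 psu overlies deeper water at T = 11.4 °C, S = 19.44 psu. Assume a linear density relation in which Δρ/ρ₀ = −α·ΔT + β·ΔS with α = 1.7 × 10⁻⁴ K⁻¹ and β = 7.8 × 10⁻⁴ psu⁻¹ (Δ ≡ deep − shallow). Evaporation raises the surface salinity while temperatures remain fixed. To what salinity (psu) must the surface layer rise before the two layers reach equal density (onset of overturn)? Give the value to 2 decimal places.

20.90 psu

Neutral buoyancy requires −α(T_deep − T_surf) + β(S_deep − S_surf′) = 0.
S_surf′ = S_deep − (α/β)·ΔT = 19.44 − (1.7 × 10⁻⁴/7.8 × 10⁻⁴)·(-6.7) = 20.9003 psu.
Increase required: 20.9003 − 18.15 = 2.7503 psu.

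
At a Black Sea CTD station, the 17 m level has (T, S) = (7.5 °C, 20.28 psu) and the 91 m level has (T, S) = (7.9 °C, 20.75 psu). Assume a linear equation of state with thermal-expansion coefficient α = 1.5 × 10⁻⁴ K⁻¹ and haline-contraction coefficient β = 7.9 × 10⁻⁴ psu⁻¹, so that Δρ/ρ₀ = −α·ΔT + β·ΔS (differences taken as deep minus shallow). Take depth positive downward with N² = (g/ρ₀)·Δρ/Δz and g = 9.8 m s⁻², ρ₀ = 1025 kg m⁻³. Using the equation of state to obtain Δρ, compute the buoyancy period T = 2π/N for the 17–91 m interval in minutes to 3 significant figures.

16.3 min

ΔT = +0.4 K, ΔS = +0.47 psu (deep − shallow).
Δρ/ρ₀ = −αΔT + βΔS = -6.00 × 10⁻⁵ + 3.713 × 10⁻⁴ = 3.113 × 10⁻⁴, so Δρ ≈ 0.3191 kg m⁻³.
N² = (g/ρ₀)·Δρ/Δz = g·(Δρ/ρ₀)/Δz = 9.8 × 3.113 × 10⁻⁴ / 74 = 4.1226 × 10⁻⁵ s⁻².
N = √(4.1226 × 10⁻⁵) = 6.4207 × 10⁻³ rad s⁻¹ → T = 2π/N = 978.58 s = 16.310 min ≈ 16.3 min.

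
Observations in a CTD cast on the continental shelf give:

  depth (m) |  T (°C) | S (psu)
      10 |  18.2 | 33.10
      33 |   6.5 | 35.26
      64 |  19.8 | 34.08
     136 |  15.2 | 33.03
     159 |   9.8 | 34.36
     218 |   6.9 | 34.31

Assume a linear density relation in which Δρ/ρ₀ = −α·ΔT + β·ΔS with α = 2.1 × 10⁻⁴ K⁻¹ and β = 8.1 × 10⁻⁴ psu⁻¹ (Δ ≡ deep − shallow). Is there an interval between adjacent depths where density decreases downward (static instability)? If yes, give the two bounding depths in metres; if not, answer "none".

Evaluate Δρ/ρ₀ = −αΔT + βΔS across each adjacent pair:
  10–33 m: −αΔT+βΔS = −(2.1 × 10⁻⁴)(-11.7)+(8.1 × 10⁻⁴)(+2.16) = 4.2 × 10⁻³ → stable
  33–64 m: −αΔT+βΔS = −(2.1 × 10⁻⁴)(+13.3)+(8.1 × 10⁻⁴)(-1.18) = -3.7 × 10⁻³ → UNSTABLE
  64–136 m: −αΔT+βΔS = −(2.1 × 10⁻⁴)(-4.6)+(8.1 × 10⁻⁴)(-1.05) = 1.2 × 10⁻⁴ → stable
  136–159 m: −αΔT+βΔS = −(2.1 × 10⁻⁴)(-5.4)+(8.1 × 10⁻⁴)(+1.33) = 2.2 × 10⁻³ → stable
  159–218 m: −αΔT+βΔS = −(2.1 × 10⁻⁴)(-2.9)+(8.1 × 10⁻⁴)(-0.05) = 5.7 × 10⁻⁴ → stable
The 33–64 m interval has Δρ < 0: lighter water underlies denser water.

33–64 m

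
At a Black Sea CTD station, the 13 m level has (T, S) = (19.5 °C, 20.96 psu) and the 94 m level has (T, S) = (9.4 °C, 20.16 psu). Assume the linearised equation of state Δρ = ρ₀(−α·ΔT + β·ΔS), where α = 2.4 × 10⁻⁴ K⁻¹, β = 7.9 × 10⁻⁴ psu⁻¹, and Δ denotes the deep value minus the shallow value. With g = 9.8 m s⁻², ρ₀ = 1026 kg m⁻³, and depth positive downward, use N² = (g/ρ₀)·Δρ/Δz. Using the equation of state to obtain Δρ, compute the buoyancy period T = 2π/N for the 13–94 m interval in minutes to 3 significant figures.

ΔT = -10.1 K, ΔS = -0.80 psu (deep − shallow).
Δρ/ρ₀ = −αΔT + βΔS = 2.424 × 10⁻³ − 6.32 × 10⁻⁴ = 1.792 × 10⁻³, so Δρ ≈ 1.839 kg m⁻³.
N² = (g/ρ₀)·Δρ/Δz = g·(Δρ/ρ₀)/Δz = 9.8 × 1.792 × 10⁻³ / 81 = 2.1681 × 10⁻⁴ s⁻².
N = √(2.1681 × 10⁻⁴) = 0.014724 rad s⁻¹ → T = 2π/N = 426.73 s = 7.1122 min ≈ 7.11 min.

7.11 min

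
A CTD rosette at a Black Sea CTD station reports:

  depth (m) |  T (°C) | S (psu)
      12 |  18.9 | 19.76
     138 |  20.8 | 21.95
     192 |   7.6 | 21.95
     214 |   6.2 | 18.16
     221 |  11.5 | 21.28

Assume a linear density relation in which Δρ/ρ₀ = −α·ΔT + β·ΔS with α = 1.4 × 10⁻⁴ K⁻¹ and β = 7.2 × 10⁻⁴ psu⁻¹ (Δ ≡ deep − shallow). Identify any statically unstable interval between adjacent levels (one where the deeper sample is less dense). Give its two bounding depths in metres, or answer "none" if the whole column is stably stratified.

Evaluate Δρ/ρ₀ = −αΔT + βΔS across each adjacent pair:
  12–138 m: −αΔT+βΔS = −(1.4 × 10⁻⁴)(+1.9)+(7.2 × 10⁻⁴)(+2.19) = 1.3 × 10⁻³ → stable
  138–192 m: −αΔT+βΔS = −(1.4 × 10⁻⁴)(-13.2)+(7.2 × 10⁻⁴)(+0.00) = 1.8 × 10⁻³ → stable
  192–214 m: −αΔT+βΔS = −(1.4 × 10⁻⁴)(-1.4)+(7.2 × 10⁻⁴)(-3.79) = -2.5 × 10⁻³ → UNSTABLE
  214–221 m: −αΔT+βΔS = −(1.4 × 10⁻⁴)(+5.3)+(7.2 × 10⁻⁴)(+3.12) = 1.5 × 10⁻³ → stable
The 192–214 m interval has Δρ < 0: lighter water underlies denser water.

192–214 m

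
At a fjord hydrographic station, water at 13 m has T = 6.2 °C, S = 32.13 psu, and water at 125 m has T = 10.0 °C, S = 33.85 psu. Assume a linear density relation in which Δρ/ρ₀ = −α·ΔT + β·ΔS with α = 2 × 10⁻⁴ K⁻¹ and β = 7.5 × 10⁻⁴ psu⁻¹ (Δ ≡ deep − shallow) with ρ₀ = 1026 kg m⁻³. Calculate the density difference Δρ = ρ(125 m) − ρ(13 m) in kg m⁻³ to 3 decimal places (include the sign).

ΔT = +3.8 K, ΔS = +1.72 psu (deep − shallow).
Δρ/ρ₀ = −(2 × 10⁻⁴)(+3.8) + (7.5 × 10⁻⁴)(+1.72) = 5.30 × 10⁻⁴.
Δρ = 1026 × (5.30 × 10⁻⁴) = +0.544 kg m⁻³.
Positive Δρ: denser below, stable.

+0.544 kg m⁻³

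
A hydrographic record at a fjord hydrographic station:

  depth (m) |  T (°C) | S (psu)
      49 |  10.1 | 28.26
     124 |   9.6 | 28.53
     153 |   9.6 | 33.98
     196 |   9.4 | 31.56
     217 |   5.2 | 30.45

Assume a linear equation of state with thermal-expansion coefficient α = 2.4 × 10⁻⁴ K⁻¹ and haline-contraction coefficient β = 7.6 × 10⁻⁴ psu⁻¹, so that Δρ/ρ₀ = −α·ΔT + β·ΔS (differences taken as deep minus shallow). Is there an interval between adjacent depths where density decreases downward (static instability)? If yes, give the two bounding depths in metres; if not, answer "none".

Evaluate Δρ/ρ₀ = −αΔT + βΔS across each adjacent pair:
  49–124 m: −αΔT+βΔS = −(2.4 × 10⁻⁴)(-0.5)+(7.6 × 10⁻⁴)(+0.27) = 3.3 × 10⁻⁴ → stable
  124–153 m: −αΔT+βΔS = −(2.4 × 10⁻⁴)(+0.0)+(7.6 × 10⁻⁴)(+5.45) = 4.1 × 10⁻³ → stable
  153–196 m: −αΔT+βΔS = −(2.4 × 10⁻⁴)(-0.2)+(7.6 × 10⁻⁴)(-2.42) = -1.8 × 10⁻³ → UNSTABLE
  196–217 m: −αΔT+βΔS = −(2.4 × 10⁻⁴)(-4.2)+(7.6 × 10⁻⁴)(-1.11) = 1.6 × 10⁻⁴ → stable
The 153–196 m interval has Δρ < 0: lighter water underlies denser water.

153–196 m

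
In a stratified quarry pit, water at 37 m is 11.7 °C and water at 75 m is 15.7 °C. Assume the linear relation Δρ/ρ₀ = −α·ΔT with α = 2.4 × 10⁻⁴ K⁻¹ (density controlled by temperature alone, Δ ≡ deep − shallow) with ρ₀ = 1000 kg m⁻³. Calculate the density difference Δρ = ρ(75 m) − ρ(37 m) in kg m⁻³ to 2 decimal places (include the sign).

-0.96 kg m⁻³

ΔT = +4.0 K, Δρ/ρ₀ = −αΔT = -9.60 × 10⁻⁴.
Δρ = 1000 × (-9.60 × 10⁻⁴) = -0.96 kg m⁻³.
Negative Δρ: lighter below, statically unstable.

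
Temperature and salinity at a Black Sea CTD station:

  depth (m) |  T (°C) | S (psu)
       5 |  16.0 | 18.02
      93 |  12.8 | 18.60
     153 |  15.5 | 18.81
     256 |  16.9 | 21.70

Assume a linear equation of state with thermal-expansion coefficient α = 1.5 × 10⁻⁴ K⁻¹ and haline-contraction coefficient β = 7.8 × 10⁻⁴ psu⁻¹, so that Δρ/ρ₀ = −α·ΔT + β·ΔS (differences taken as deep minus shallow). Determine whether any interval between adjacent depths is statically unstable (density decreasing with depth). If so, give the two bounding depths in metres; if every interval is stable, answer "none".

93–153 m

Evaluate Δρ/ρ₀ = −αΔT + βΔS across each adjacent pair:
  5–93 m: −αΔT+βΔS = −(1.5 × 10⁻⁴)(-3.2)+(7.8 × 10⁻⁴)(+0.58) = 9.3 × 10⁻⁴ → stable
  93–153 m: −αΔT+βΔS = −(1.5 × 10⁻⁴)(+2.7)+(7.8 × 10⁻⁴)(+0.21) = -2.4 × 10⁻⁴ → UNSTABLE
  153–256 m: −αΔT+βΔS = −(1.5 × 10⁻⁴)(+1.4)+(7.8 × 10⁻⁴)(+2.89) = 2.0 × 10⁻³ → stable
The 93–153 m interval has Δρ < 0: lighter water underlies denser water.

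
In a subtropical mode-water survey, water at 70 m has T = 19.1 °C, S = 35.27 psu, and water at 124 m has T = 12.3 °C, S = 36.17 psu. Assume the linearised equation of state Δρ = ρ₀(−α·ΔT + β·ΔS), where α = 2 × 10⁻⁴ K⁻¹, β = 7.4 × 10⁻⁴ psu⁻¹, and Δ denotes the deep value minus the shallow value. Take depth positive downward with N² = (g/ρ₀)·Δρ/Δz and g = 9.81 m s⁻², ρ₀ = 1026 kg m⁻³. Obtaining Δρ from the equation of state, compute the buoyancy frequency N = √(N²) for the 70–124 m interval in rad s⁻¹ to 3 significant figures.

0.0192 rad s⁻¹

ΔT = -6.8 K, ΔS = +0.90 psu (deep − shallow).
Δρ/ρ₀ = −αΔT + βΔS = 1.36 × 10⁻³ + 6.66 × 10⁻⁴ = 2.026 × 10⁻³, so Δρ ≈ 2.079 kg m⁻³.
N² = (g/ρ₀)·Δρ/Δz = g·(Δρ/ρ₀)/Δz = 9.81 × 2.026 × 10⁻³ / 54 = 3.6806 × 10⁻⁴ s⁻².
N = √(3.6806 × 10⁻⁴) = 0.019185 rad s⁻¹ ≈ 0.0192 rad s⁻¹.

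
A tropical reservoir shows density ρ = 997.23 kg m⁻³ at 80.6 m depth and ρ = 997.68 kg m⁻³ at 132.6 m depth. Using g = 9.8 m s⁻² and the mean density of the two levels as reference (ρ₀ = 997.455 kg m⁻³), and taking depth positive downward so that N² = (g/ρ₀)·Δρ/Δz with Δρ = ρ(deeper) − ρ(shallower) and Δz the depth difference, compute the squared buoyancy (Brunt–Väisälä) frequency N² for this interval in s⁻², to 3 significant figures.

Δρ = 997.68 − 997.23 = 0.45 kg m⁻³ over Δz = 132.6 − 80.6 = 52 m.
N² = (9.8/997.455) × (0.45/52) = 8.5024 × 10⁻⁵ s⁻² ≈ 8.50 × 10⁻⁵ s⁻².

8.50 × 10⁻⁵ s⁻²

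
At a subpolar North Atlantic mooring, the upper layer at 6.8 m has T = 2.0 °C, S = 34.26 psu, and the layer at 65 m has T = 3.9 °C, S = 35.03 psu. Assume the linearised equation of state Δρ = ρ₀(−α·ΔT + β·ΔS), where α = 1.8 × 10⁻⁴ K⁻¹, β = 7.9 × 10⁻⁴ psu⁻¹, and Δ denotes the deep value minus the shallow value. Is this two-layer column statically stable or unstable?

ΔT = 3.9 − 2.0 = +1.9 K and ΔS = 35.03 − 34.26 = +0.77 psu (deep − shallow).
−αΔT = -3.42 × 10⁻⁴; βΔS = 6.083 × 10⁻⁴; sum Δρ/ρ₀ = 2.663 × 10⁻⁴.
Δρ/ρ₀ > 0, so Δρ > 0: deeper water is denser → statically stable.

stable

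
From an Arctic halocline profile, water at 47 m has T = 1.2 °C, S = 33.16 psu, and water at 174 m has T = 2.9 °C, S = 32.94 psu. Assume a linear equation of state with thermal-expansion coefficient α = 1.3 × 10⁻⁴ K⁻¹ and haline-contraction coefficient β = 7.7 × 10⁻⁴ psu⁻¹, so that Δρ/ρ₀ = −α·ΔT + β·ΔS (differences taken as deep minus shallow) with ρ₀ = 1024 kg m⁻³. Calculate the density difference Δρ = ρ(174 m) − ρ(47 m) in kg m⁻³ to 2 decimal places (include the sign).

-0.40 kg m⁻³

ΔT = +1.7 K, ΔS = -0.22 psu (deep − shallow).
Δρ/ρ₀ = −(1.3 × 10⁻⁴)(+1.7) + (7.7 × 10⁻⁴)(-0.22) = -3.904 × 10⁻⁴.
Δρ = 1024 × (-3.904 × 10⁻⁴) = -0.40 kg m⁻³.
Negative Δρ: lighter below, statically unstable.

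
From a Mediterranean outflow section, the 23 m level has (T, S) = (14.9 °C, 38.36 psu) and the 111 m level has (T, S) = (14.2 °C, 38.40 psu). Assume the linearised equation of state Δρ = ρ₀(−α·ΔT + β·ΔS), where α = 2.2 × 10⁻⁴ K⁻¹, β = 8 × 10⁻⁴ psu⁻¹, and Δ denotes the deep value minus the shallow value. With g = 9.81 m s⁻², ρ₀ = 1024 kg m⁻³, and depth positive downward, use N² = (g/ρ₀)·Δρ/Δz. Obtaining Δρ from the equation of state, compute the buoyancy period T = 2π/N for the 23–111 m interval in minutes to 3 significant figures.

ΔT = -0.7 K, ΔS = +0.04 psu (deep − shallow).
Δρ/ρ₀ = −αΔT + βΔS = 1.54 × 10⁻⁴ + 3.20 × 10⁻⁵ = 1.86 × 10⁻⁴, so Δρ ≈ 0.1905 kg m⁻³.
N² = (g/ρ₀)·Δρ/Δz = g·(Δρ/ρ₀)/Δz = 9.81 × 1.86 × 10⁻⁴ / 88 = 2.0735 × 10⁻⁵ s⁻².
N = √(2.0735 × 10⁻⁵) = 4.5536 × 10⁻³ rad s⁻¹ → T = 2π/N = 1.3798 × 10³ s = 22.997 min ≈ 23.0 min.

23.0 min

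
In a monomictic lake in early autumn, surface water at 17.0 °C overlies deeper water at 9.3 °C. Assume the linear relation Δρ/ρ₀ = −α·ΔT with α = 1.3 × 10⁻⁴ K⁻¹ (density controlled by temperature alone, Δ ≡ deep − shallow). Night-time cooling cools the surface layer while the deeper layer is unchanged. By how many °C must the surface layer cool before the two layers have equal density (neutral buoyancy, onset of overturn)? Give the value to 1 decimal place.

With temperature the only control, equal density requires T_surf′ = T_deep.
T_surf′ = 9.3 °C.
Cooling required: 17.0 − 9.3 = 7.7 °C.

7.7 °C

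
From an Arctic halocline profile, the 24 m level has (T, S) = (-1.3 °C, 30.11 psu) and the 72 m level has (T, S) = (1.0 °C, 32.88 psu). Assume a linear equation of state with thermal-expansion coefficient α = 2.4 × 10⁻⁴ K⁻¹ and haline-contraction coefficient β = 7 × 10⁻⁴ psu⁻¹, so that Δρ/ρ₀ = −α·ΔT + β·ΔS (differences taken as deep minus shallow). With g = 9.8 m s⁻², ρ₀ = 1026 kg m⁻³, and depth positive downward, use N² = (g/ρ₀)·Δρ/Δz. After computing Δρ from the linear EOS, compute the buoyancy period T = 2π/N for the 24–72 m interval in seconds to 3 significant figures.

373 s

ΔT = +2.3 K, ΔS = +2.77 psu (deep − shallow).
Δρ/ρ₀ = −αΔT + βΔS = -5.52 × 10⁻⁴ + 1.939 × 10⁻³ = 1.387 × 10⁻³, so Δρ ≈ 1.423 kg m⁻³.
N² = (g/ρ₀)·Δρ/Δz = g·(Δρ/ρ₀)/Δz = 9.8 × 1.387 × 10⁻³ / 48 = 2.8318 × 10⁻⁴ s⁻².
N = √(2.8318 × 10⁻⁴) = 0.016828 rad s⁻¹ → T = 2π/N = 373.38 s ≈ 373 s.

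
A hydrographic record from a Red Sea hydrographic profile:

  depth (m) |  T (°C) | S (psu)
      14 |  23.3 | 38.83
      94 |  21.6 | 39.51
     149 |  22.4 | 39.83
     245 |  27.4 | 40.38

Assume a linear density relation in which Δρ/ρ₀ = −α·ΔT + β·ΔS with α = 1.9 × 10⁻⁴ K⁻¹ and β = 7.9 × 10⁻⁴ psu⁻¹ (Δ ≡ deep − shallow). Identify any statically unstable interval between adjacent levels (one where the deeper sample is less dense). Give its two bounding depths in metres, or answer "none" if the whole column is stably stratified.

Evaluate Δρ/ρ₀ = −αΔT + βΔS across each adjacent pair:
  14–94 m: −αΔT+βΔS = −(1.9 × 10⁻⁴)(-1.7)+(7.9 × 10⁻⁴)(+0.68) = 8.6 × 10⁻⁴ → stable
  94–149 m: −αΔT+βΔS = −(1.9 × 10⁻⁴)(+0.8)+(7.9 × 10⁻⁴)(+0.32) = 1.0 × 10⁻⁴ → stable
  149–245 m: −αΔT+βΔS = −(1.9 × 10⁻⁴)(+5.0)+(7.9 × 10⁻⁴)(+0.55) = -5.2 × 10⁻⁴ → UNSTABLE
The 149–245 m interval has Δρ < 0: lighter water underlies denser water.

149–245 m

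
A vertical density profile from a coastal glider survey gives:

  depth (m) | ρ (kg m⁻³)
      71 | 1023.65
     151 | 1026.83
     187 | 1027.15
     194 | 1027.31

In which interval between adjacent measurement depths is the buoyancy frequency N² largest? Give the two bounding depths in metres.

Compute the density gradient over each adjacent pair:
  71–151 m: Δρ/Δz = 3.18/80 = 0.040 kg m⁻⁴
  151–187 m: Δρ/Δz = 0.32/36 = 8.9 × 10⁻³ kg m⁻⁴
  187–194 m: Δρ/Δz = 0.16/7 = 0.023 kg m⁻⁴
The largest gradient is in the 71–151 m interval — the pycnocline.

71–151 m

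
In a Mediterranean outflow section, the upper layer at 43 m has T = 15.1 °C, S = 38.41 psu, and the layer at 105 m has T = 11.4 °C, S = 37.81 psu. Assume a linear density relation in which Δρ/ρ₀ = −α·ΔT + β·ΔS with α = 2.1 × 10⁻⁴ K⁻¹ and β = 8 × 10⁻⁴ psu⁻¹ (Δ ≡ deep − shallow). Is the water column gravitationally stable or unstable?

ΔT = 11.4 − 15.1 = -3.7 K and ΔS = 37.81 − 38.41 = -0.60 psu (deep − shallow).
−αΔT = 7.77 × 10⁻⁴; βΔS = -4.80 × 10⁻⁴; sum Δρ/ρ₀ = 2.97 × 10⁻⁴.
Δρ/ρ₀ > 0, so Δρ > 0: deeper water is denser → statically stable.

stable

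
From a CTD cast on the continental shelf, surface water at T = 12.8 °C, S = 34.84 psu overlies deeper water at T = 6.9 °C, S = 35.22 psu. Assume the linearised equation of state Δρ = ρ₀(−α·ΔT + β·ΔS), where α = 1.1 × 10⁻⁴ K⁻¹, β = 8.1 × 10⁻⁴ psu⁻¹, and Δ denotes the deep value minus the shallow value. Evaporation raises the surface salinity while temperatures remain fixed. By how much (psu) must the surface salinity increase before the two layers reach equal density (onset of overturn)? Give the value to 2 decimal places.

1.18 psu

Neutral buoyancy requires −α(T_deep − T_surf) + β(S_deep − S_surf′) = 0.
S_surf′ = S_deep − (α/β)·ΔT = 35.22 − (1.1 × 10⁻⁴/8.1 × 10⁻⁴)·(-5.9) = 36.0212 psu.
Increase required: 36.0212 − 34.84 = 1.1812 psu.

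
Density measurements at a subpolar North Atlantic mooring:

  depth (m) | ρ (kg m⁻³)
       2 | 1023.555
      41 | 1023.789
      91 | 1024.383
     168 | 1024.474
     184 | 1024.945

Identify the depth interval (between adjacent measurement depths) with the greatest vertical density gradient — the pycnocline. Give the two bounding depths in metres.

168–184 m

Compute the density gradient over each adjacent pair:
  2–41 m: Δρ/Δz = 0.234/39 = 6.0 × 10⁻³ kg m⁻⁴
  41–91 m: Δρ/Δz = 0.594/50 = 0.012 kg m⁻⁴
  91–168 m: Δρ/Δz = 0.091/77 = 1.2 × 10⁻³ kg m⁻⁴
  168–184 m: Δρ/Δz = 0.471/16 = 0.029 kg m⁻⁴
The largest gradient is in the 168–184 m interval — the pycnocline.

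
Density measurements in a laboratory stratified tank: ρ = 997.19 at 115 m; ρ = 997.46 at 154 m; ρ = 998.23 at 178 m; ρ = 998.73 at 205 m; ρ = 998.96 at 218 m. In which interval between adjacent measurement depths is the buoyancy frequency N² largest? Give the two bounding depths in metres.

154–178 m

Compute the density gradient over each adjacent pair:
  115–154 m: Δρ/Δz = 0.27/39 = 6.9 × 10⁻³ kg m⁻⁴
  154–178 m: Δρ/Δz = 0.77/24 = 0.032 kg m⁻⁴
  178–205 m: Δρ/Δz = 0.50/27 = 0.019 kg m⁻⁴
  205–218 m: Δρ/Δz = 0.23/13 = 0.018 kg m⁻⁴
The largest gradient is in the 154–178 m interval — the pycnocline.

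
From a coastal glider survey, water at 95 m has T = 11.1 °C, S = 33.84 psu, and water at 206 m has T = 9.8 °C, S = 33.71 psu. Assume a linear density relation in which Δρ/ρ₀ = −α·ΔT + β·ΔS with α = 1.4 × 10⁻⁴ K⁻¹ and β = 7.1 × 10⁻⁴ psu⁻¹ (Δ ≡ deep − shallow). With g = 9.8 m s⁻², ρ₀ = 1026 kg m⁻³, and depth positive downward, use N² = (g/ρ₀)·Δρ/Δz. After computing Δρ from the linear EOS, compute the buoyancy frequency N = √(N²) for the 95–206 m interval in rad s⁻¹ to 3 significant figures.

2.81 × 10⁻³ rad s⁻¹

ΔT = -1.3 K, ΔS = -0.13 psu (deep − shallow).
Δρ/ρ₀ = −αΔT + βΔS = 1.82 × 10⁻⁴ − 9.23 × 10⁻⁵ = 8.97 × 10⁻⁵, so Δρ ≈ 0.09203 kg m⁻³.
N² = (g/ρ₀)·Δρ/Δz = g·(Δρ/ρ₀)/Δz = 9.8 × 8.97 × 10⁻⁵ / 111 = 7.9195 × 10⁻⁶ s⁻².
N = √(7.9195 × 10⁻⁶) = 2.8142 × 10⁻³ rad s⁻¹ ≈ 2.81 × 10⁻³ rad s⁻¹.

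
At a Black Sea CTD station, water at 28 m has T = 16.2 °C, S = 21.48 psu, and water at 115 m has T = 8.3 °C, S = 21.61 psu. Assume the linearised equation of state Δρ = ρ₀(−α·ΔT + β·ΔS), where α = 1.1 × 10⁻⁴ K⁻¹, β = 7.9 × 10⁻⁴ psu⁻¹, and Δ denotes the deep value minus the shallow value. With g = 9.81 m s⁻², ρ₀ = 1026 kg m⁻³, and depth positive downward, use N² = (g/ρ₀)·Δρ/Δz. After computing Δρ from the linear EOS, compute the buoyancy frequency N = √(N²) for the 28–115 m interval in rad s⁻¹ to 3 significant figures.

ΔT = -7.9 K, ΔS = +0.13 psu (deep − shallow).
Δρ/ρ₀ = −αΔT + βΔS = 8.69 × 10⁻⁴ + 1.027 × 10⁻⁴ = 9.717 × 10⁻⁴, so Δρ ≈ 0.9970 kg m⁻³.
N² = (g/ρ₀)·Δρ/Δz = g·(Δρ/ρ₀)/Δz = 9.81 × 9.717 × 10⁻⁴ / 87 = 1.0957 × 10⁻⁴ s⁻².
N = √(1.0957 × 10⁻⁴) = 0.010468 rad s⁻¹ ≈ 0.0105 rad s⁻¹.

0.0105 rad s⁻¹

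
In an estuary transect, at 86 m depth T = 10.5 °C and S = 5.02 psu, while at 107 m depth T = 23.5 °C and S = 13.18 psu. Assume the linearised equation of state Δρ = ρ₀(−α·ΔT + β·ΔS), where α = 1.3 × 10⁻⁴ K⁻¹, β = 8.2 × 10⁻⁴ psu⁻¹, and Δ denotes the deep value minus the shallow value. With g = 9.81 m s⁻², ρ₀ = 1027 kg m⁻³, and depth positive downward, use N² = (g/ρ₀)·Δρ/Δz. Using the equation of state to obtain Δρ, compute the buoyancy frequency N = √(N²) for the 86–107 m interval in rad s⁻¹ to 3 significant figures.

ΔT = +13.0 K, ΔS = +8.16 psu (deep − shallow).
Δρ/ρ₀ = −αΔT + βΔS = -1.69 × 10⁻³ + 6.6912 × 10⁻³ = 5.0012 × 10⁻³, so Δρ ≈ 5.136 kg m⁻³.
N² = (g/ρ₀)·Δρ/Δz = g·(Δρ/ρ₀)/Δz = 9.81 × 5.0012 × 10⁻³ / 21 = 2.3363 × 10⁻³ s⁻².
N = √(2.3363 × 10⁻³) = 0.048335 rad s⁻¹ ≈ 0.0483 rad s⁻¹.

0.0483 rad s⁻¹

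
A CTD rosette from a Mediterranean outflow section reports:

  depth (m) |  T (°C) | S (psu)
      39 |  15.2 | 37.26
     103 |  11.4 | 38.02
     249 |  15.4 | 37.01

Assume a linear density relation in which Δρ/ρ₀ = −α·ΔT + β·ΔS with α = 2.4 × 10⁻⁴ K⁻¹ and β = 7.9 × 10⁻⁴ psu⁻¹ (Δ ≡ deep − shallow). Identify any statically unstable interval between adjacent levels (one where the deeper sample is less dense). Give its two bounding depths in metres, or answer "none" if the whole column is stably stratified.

Evaluate Δρ/ρ₀ = −αΔT + βΔS across each adjacent pair:
  39–103 m: −αΔT+βΔS = −(2.4 × 10⁻⁴)(-3.8)+(7.9 × 10⁻⁴)(+0.76) = 1.5 × 10⁻³ → stable
  103–249 m: −αΔT+βΔS = −(2.4 × 10⁻⁴)(+4.0)+(7.9 × 10⁻⁴)(-1.01) = -1.8 × 10⁻³ → UNSTABLE
The 103–249 m interval has Δρ < 0: lighter water underlies denser water.

103–249 m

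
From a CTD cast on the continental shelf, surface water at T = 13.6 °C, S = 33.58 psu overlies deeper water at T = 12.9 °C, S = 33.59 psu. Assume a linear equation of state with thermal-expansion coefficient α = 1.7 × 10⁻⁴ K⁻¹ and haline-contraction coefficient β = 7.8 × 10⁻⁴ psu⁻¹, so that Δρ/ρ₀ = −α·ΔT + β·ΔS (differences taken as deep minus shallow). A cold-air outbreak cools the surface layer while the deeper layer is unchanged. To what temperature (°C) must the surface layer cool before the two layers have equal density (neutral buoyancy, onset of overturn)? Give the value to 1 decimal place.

Neutral buoyancy requires Δρ = 0, i.e. −α(T_deep − T_surf′) + β(S_deep − S_surf) = 0.
T_surf′ = T_deep − (β/α)·ΔS = 12.9 − (7.8 × 10⁻⁴/1.7 × 10⁻⁴)·(+0.01) = 12.854 °C.
Cooling required: 13.6 − (12.854) = 0.746 °C.

12.9 °C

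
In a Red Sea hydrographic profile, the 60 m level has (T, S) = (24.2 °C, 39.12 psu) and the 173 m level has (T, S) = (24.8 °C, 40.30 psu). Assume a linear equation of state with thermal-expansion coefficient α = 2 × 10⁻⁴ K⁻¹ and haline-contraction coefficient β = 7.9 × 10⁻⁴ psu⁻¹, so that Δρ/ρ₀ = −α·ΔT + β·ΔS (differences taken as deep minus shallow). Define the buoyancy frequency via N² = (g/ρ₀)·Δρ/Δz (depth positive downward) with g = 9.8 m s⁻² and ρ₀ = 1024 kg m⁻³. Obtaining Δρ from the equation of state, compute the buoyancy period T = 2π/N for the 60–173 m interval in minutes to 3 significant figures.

ΔT = +0.6 K, ΔS = +1.18 psu (deep − shallow).
Δρ/ρ₀ = −αΔT + βΔS = -1.20 × 10⁻⁴ + 9.322 × 10⁻⁴ = 8.122 × 10⁻⁴, so Δρ ≈ 0.8317 kg m⁻³.
N² = (g/ρ₀)·Δρ/Δz = g·(Δρ/ρ₀)/Δz = 9.8 × 8.122 × 10⁻⁴ / 113 = 7.0439 × 10⁻⁵ s⁻².
N = √(7.0439 × 10⁻⁵) = 8.3928 × 10⁻³ rad s⁻¹ → T = 2π/N = 748.64 s = 12.477 min ≈ 12.5 min.

12.5 min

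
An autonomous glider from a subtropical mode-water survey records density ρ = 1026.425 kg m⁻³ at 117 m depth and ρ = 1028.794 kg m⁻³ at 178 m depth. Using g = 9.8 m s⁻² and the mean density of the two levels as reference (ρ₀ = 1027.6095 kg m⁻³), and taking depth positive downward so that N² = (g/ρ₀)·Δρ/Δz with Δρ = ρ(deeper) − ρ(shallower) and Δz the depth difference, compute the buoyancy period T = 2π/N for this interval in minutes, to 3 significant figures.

Δρ = 1028.794 − 1026.425 = 2.369 kg m⁻³ over Δz = 178 − 117 = 61 m.
N² = (9.8/1027.6095) × (2.369/61) = 3.7037 × 10⁻⁴ s⁻².
N = √(3.7037 × 10⁻⁴) = 0.019245 rad s⁻¹, so T = 2π/N = 326.48 s = 5.4413 min ≈ 5.44 min.

5.44 min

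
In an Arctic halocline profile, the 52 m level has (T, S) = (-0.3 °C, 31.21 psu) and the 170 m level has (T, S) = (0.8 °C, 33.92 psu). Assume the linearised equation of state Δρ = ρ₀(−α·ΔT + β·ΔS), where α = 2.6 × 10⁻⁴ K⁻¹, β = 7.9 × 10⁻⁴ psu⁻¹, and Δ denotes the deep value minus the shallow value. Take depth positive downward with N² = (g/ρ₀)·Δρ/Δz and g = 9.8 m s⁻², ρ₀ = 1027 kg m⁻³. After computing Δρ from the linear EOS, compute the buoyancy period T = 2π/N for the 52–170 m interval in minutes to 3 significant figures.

8.44 min

ΔT = +1.1 K, ΔS = +2.71 psu (deep − shallow).
Δρ/ρ₀ = −αΔT + βΔS = -2.86 × 10⁻⁴ + 2.1409 × 10⁻³ = 1.8549 × 10⁻³, so Δρ ≈ 1.905 kg m⁻³.
N² = (g/ρ₀)·Δρ/Δz = g·(Δρ/ρ₀)/Δz = 9.8 × 1.8549 × 10⁻³ / 118 = 1.5405 × 10⁻⁴ s⁻².
N = √(1.5405 × 10⁻⁴) = 0.012412 rad s⁻¹ → T = 2π/N = 506.22 s = 8.4370 min ≈ 8.44 min.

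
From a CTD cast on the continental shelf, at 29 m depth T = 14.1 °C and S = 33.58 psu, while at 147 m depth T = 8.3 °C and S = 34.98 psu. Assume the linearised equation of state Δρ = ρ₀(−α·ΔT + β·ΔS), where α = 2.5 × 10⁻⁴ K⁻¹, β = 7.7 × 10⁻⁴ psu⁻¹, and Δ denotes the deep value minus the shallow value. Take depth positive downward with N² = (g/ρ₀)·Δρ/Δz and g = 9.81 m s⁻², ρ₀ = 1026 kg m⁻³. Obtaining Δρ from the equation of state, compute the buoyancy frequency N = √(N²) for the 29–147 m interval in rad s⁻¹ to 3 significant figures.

ΔT = -5.8 K, ΔS = +1.40 psu (deep − shallow).
Δρ/ρ₀ = −αΔT + βΔS = 1.45 × 10⁻³ + 1.078 × 10⁻³ = 2.528 × 10⁻³, so Δρ ≈ 2.594 kg m⁻³.
N² = (g/ρ₀)·Δρ/Δz = g·(Δρ/ρ₀)/Δz = 9.81 × 2.528 × 10⁻³ / 118 = 2.1017 × 10⁻⁴ s⁻².
N = √(2.1017 × 10⁻⁴) = 0.014497 rad s⁻¹ ≈ 0.0145 rad s⁻¹.

0.0145 rad s⁻¹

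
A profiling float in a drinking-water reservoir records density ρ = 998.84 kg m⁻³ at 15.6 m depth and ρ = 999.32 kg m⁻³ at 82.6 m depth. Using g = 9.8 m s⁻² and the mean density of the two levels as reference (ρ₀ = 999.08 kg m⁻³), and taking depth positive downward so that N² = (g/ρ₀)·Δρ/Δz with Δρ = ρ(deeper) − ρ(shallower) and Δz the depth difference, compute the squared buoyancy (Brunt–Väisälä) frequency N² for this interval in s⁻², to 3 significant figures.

Δρ = 999.32 − 998.84 = 0.48 kg m⁻³ over Δz = 82.6 − 15.6 = 67 m.
N² = (9.8/999.08) × (0.48/67) = 7.0274 × 10⁻⁵ s⁻² ≈ 7.03 × 10⁻⁵ s⁻².

7.03 × 10⁻⁵ s⁻²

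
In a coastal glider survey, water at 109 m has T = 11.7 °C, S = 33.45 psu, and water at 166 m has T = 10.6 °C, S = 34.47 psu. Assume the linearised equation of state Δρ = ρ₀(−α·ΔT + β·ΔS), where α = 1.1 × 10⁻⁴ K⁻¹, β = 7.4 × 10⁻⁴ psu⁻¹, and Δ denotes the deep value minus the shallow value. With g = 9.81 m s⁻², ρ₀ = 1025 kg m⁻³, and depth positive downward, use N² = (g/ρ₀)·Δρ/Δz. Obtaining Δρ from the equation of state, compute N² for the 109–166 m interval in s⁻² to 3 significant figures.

ΔT = -1.1 K, ΔS = +1.02 psu (deep − shallow).
Δρ/ρ₀ = −αΔT + βΔS = 1.21 × 10⁻⁴ + 7.548 × 10⁻⁴ = 8.758 × 10⁻⁴, so Δρ ≈ 0.8977 kg m⁻³.
N² = (g/ρ₀)·Δρ/Δz = g·(Δρ/ρ₀)/Δz = 9.81 × 8.758 × 10⁻⁴ / 57 = 1.5073 × 10⁻⁴ s⁻² ≈ 1.51 × 10⁻⁴ s⁻².

1.51 × 10⁻⁴ s⁻²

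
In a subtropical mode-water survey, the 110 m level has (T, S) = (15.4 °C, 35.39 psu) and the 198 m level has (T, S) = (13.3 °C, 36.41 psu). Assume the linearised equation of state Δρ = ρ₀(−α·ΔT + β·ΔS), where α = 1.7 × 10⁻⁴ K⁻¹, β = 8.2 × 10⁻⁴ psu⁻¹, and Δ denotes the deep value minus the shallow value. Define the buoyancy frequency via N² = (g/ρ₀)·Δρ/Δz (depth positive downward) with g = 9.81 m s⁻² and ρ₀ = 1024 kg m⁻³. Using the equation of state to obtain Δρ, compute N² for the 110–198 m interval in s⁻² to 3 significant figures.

ΔT = -2.1 K, ΔS = +1.02 psu (deep − shallow).
Δρ/ρ₀ = −αΔT + βΔS = 3.57 × 10⁻⁴ + 8.364 × 10⁻⁴ = 1.1934 × 10⁻³, so Δρ ≈ 1.222 kg m⁻³.
N² = (g/ρ₀)·Δρ/Δz = g·(Δρ/ρ₀)/Δz = 9.81 × 1.1934 × 10⁻³ / 88 = 1.3304 × 10⁻⁴ s⁻² ≈ 1.33 × 10⁻⁴ s⁻².

1.33 × 10⁻⁴ s⁻²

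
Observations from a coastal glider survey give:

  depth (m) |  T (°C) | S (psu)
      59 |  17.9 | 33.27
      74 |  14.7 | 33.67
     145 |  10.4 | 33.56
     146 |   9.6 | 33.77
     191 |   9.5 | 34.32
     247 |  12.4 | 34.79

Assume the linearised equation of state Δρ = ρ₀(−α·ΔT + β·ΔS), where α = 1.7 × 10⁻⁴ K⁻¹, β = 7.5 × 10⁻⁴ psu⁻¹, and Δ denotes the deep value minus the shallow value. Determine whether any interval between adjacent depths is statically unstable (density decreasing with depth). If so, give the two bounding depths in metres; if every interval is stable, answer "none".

Evaluate Δρ/ρ₀ = −αΔT + βΔS across each adjacent pair:
  59–74 m: −αΔT+βΔS = −(1.7 × 10⁻⁴)(-3.2)+(7.5 × 10⁻⁴)(+0.40) = 8.4 × 10⁻⁴ → stable
  74–145 m: −αΔT+βΔS = −(1.7 × 10⁻⁴)(-4.3)+(7.5 × 10⁻⁴)(-0.11) = 6.5 × 10⁻⁴ → stable
  145–146 m: −αΔT+βΔS = −(1.7 × 10⁻⁴)(-0.8)+(7.5 × 10⁻⁴)(+0.21) = 2.9 × 10⁻⁴ → stable
  146–191 m: −αΔT+βΔS = −(1.7 × 10⁻⁴)(-0.1)+(7.5 × 10⁻⁴)(+0.55) = 4.3 × 10⁻⁴ → stable
  191–247 m: −αΔT+βΔS = −(1.7 × 10⁻⁴)(+2.9)+(7.5 × 10⁻⁴)(+0.47) = -1.4 × 10⁻⁴ → UNSTABLE
The 191–247 m interval has Δρ < 0: lighter water underlies denser water.

191–247 m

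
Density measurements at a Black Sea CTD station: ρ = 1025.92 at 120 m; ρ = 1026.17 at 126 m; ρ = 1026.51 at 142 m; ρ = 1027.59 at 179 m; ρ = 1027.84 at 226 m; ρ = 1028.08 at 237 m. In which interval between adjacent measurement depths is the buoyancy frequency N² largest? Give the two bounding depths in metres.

120–126 m

Compute the density gradient over each adjacent pair:
  120–126 m: Δρ/Δz = 0.25/6 = 0.042 kg m⁻⁴
  126–142 m: Δρ/Δz = 0.34/16 = 0.021 kg m⁻⁴
  142–179 m: Δρ/Δz = 1.08/37 = 0.029 kg m⁻⁴
  179–226 m: Δρ/Δz = 0.25/47 = 5.3 × 10⁻³ kg m⁻⁴
  226–237 m: Δρ/Δz = 0.24/11 = 0.022 kg m⁻⁴
The largest gradient is in the 120–126 m interval — the pycnocline.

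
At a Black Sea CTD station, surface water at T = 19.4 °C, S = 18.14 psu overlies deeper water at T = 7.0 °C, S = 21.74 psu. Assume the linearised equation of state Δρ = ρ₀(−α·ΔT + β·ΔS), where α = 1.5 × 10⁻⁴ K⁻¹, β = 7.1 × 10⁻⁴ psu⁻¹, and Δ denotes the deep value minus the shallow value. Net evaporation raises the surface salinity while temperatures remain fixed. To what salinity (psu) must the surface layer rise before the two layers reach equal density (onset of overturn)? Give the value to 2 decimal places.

24.36 psu

Neutral buoyancy requires −α(T_deep − T_surf) + β(S_deep − S_surf′) = 0.
S_surf′ = S_deep − (α/β)·ΔT = 21.74 − (1.5 × 10⁻⁴/7.1 × 10⁻⁴)·(-12.4) = 24.3597 psu.
Increase required: 24.3597 − 18.14 = 6.2197 psu.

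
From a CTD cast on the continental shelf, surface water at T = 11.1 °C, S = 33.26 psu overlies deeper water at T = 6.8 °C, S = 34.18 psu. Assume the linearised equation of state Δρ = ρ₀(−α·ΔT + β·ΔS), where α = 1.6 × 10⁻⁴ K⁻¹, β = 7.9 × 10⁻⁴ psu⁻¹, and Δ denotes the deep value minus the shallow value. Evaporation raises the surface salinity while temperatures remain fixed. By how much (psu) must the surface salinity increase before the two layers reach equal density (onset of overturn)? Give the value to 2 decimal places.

Neutral buoyancy requires −α(T_deep − T_surf) + β(S_deep − S_surf′) = 0.
S_surf′ = S_deep − (α/β)·ΔT = 34.18 − (1.6 × 10⁻⁴/7.9 × 10⁻⁴)·(-4.3) = 35.0509 psu.
Increase required: 35.0509 − 33.26 = 1.7909 psu.

1.79 psu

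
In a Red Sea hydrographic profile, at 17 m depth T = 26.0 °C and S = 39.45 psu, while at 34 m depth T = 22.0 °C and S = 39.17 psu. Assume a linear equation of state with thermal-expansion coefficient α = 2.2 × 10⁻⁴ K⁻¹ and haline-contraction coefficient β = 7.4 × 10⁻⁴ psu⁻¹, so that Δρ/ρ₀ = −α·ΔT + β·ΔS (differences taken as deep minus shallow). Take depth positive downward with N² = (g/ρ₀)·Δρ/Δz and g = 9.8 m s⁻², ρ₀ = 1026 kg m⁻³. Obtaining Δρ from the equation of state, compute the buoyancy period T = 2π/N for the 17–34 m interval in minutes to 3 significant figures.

5.32 min

ΔT = -4.0 K, ΔS = -0.28 psu (deep − shallow).
Δρ/ρ₀ = −αΔT + βΔS = 8.80 × 10⁻⁴ − 2.072 × 10⁻⁴ = 6.728 × 10⁻⁴, so Δρ ≈ 0.6903 kg m⁻³.
N² = (g/ρ₀)·Δρ/Δz = g·(Δρ/ρ₀)/Δz = 9.8 × 6.728 × 10⁻⁴ / 17 = 3.8785 × 10⁻⁴ s⁻².
N = √(3.8785 × 10⁻⁴) = 0.019694 rad s⁻¹ → T = 2π/N = 319.04 s = 5.3173 min ≈ 5.32 min.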